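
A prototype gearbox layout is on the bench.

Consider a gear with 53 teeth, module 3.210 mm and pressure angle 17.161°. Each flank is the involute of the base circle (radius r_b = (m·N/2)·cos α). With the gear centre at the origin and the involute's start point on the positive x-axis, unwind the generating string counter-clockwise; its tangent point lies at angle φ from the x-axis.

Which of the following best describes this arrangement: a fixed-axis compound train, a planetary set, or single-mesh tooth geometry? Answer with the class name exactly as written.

class = single-mesh tooth geometry [base-circle involute, m = 3.210, 53T]
classification: single-mesh tooth geometry

single-mesh tooth geometry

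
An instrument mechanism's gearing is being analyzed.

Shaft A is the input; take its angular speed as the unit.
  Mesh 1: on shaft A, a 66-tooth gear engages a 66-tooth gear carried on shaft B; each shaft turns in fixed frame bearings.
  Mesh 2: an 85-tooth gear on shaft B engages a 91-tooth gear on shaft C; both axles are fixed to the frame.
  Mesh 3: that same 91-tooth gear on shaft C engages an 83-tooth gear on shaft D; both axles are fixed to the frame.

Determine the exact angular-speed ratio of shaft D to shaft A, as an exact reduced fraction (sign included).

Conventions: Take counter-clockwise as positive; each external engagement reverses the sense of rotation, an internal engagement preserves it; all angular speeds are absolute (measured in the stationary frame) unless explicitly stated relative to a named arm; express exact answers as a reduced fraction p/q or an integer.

class = fixed-axis compound train [3 meshes; 3 ratios multiply, 3 sense flips]
mesh 1 [66T→66T]: running ratio 1, sense −
mesh 2 [85T→91T]: running ratio 85/91, sense +
mesh 3 [91T→83T]: running ratio 85/83, sense −
ω_out/ω_in = -85/83

-85/83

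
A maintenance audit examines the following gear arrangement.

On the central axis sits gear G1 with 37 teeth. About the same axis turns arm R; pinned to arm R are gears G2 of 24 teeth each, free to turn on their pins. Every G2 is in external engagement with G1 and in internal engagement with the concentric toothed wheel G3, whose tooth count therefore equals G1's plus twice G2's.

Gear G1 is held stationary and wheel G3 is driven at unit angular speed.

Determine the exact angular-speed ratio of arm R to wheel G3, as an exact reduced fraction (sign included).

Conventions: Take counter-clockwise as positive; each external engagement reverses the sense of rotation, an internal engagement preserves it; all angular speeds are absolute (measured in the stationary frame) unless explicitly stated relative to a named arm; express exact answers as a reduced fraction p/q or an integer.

85/122

recognized (axles ride arm R): planetary set, 37/24/85 teeth
ring teeth: 37 + 2·24 = 85
37(ω_sun−ω_arm) = −85(ω_ring−ω_arm),  ω_sun = 0, ω_ring = 1
37(0−ω_arm) = −85(1−ω_arm)  ⇒  122·ω_arm = 85  ⇒  ω_arm = 85/122
ω_out/ω_in = 85/122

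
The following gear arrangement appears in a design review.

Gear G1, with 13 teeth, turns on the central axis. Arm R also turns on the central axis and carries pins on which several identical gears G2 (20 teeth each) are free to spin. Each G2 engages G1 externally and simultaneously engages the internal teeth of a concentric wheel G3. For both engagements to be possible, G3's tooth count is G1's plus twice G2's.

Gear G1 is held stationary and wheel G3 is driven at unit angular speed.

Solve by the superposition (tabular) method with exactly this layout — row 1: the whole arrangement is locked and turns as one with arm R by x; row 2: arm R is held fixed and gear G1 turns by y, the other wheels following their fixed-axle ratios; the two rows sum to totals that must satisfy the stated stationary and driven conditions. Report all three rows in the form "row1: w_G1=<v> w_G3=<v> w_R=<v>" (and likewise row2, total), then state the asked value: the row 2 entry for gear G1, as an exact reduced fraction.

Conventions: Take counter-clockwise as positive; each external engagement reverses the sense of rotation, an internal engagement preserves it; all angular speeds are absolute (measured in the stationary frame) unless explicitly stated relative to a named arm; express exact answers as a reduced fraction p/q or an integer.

row1: w_G1=53/66 w_G3=53/66 w_R=53/66
row2: w_G1=-53/66 w_G3=13/66 w_R=0
total: w_G1=0 w_G3=1 w_R=53/66
asked value: -53/66

planetary set (13T centre, 20T on arm, 53T internal) — Willis relation
row 1: whole set turns with the arm by x
superposition row 2 [arm held]: sun y, ring −(13/53)·y, arm 0
boundary: total ω_sun = x + y = 0 and total ω_ring = x − (13/53)·y = 1  ⇒  y = -53/66, x = 53/66
row 2 ring = −(13/53)·(-53/66) = 13/66
totals (row 1 + row 2): sun 53/66 + (-53/66) = 0, ring 53/66 + 13/66 = 1, arm 53/66 + 0 = 53/66
asked cell (row2, sun) = -53/66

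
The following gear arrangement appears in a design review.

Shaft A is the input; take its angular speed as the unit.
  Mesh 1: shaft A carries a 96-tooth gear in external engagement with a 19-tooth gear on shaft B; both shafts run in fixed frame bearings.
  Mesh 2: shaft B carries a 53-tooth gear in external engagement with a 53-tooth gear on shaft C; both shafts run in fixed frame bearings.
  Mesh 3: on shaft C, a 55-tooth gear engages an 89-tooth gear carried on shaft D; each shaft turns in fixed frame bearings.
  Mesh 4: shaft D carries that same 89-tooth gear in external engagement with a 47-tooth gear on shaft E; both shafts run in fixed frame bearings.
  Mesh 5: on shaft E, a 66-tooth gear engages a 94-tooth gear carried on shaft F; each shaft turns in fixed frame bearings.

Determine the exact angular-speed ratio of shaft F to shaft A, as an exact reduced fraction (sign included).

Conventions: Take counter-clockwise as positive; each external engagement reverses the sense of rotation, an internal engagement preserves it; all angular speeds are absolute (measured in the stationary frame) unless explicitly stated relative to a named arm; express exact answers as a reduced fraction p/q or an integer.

class = fixed-axis compound train [5 meshes; 5 ratios multiply, 5 sense flips]
mesh 1 [96T→19T]: running ratio 96/19, sense −
mesh 2 [53T→53T]: running ratio 96/19, sense +
mesh 3 [55T→89T]: running ratio 5280/1691, sense −
mesh 4 [89T→47T]: running ratio 5280/893, sense +
mesh 5 [66T→94T]: running ratio 174240/41971, sense −
ω_out/ω_in = -174240/41971

-174240/41971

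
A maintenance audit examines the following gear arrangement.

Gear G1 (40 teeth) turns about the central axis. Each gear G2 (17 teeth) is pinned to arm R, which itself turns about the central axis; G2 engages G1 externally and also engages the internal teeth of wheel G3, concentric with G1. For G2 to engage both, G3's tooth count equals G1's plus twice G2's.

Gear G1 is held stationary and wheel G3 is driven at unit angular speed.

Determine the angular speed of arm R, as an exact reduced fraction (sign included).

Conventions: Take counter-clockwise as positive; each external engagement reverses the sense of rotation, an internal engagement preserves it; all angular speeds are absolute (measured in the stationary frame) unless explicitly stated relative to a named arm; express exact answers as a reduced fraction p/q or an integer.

37/57

recognized (axles ride arm R): planetary set, 40/17/74 teeth
ring teeth: 40 + 2·17 = 74
40(ω_sun−ω_arm) = −74(ω_ring−ω_arm),  ω_sun = 0, ω_ring = 1
40(0−ω_arm) = −74(1−ω_arm)  ⇒  114·ω_arm = 74  ⇒  ω_arm = 37/57
exact speed ratio = 37/57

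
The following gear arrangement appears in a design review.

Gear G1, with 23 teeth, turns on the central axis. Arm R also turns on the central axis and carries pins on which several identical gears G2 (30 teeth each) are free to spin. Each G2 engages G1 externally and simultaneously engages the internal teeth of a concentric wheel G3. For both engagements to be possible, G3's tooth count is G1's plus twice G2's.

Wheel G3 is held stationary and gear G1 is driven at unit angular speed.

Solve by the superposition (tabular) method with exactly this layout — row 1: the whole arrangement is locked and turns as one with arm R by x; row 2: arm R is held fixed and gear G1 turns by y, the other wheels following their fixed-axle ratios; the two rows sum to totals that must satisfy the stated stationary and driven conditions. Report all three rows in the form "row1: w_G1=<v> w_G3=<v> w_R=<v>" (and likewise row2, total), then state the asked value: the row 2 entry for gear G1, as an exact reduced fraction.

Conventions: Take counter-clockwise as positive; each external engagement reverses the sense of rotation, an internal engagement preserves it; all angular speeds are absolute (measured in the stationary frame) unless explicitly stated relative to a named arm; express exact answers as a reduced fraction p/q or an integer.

recognized (axles ride arm R): planetary set, 23/30/83 teeth
superposition row 1 [locked train]: every member turns x
row 2 (arm held, sun turns y): ω_ring = −(23/83)·y, ω_arm = 0
boundary: total ω_ring = x − (23/83)·y = 0 and total ω_sun = x + y = 1  ⇒  y = 83/106, x = 23/106
row 2 ring = −(23/83)·83/106 = -23/106
totals (row 1 + row 2): sun 23/106 + 83/106 = 1, ring 23/106 + (-23/106) = 0, arm 23/106 + 0 = 23/106
asked cell (row2, sun) = 83/106

row1: w_G1=23/106 w_G3=23/106 w_R=23/106
row2: w_G1=83/106 w_G3=-23/106 w_R=0
total: w_G1=1 w_G3=0 w_R=23/106
asked value: 83/106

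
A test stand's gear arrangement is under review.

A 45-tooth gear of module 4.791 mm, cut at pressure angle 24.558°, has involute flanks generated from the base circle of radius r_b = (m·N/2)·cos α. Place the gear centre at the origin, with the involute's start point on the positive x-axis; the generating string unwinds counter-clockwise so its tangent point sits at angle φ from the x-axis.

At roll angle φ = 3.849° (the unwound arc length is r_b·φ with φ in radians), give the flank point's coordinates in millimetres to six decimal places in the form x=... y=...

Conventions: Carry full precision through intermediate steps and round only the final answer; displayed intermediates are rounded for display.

x=98.267232 y=0.009904

class = single-mesh tooth geometry [base-circle involute, m = 4.791, 45T]
pitch radius r_p = m·N/2 = 4.791·45/2 = 107.797500
base radius r_b = r_p·cos α = 107.797500·cos 24.558° = 98.046248
roll angle φ = 3.849° = 0.06717772 rad
x = r_b·(cos φ + φ·sin φ) = 98.267232
y = r_b·(sin φ − φ·cos φ) = 0.009904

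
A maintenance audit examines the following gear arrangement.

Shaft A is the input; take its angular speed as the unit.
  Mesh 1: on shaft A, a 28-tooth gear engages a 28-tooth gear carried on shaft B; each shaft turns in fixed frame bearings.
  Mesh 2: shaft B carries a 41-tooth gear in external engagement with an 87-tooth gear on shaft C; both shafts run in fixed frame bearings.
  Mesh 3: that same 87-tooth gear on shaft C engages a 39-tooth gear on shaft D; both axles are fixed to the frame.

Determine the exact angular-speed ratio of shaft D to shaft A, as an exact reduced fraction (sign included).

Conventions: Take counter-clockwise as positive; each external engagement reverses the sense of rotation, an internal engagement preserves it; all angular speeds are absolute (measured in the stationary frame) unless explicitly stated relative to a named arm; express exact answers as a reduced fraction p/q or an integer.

class = fixed-axis compound train [3 meshes; 3 ratios multiply, 3 sense flips]
mesh 1 [28T→28T]: running ratio 1, sense −
mesh 2 [41T→87T]: running ratio 41/87, sense +
mesh 3 [87T→39T]: running ratio 41/39, sense −
ω_out/ω_in = -41/39

-41/39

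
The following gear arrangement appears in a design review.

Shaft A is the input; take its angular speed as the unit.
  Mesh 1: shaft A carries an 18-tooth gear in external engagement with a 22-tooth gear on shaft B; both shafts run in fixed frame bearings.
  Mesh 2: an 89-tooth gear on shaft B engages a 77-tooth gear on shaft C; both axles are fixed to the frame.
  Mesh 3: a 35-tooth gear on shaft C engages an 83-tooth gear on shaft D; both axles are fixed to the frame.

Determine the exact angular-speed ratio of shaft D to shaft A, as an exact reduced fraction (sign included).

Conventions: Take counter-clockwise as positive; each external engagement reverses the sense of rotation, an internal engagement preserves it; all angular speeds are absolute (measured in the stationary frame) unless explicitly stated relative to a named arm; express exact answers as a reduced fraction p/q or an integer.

-4005/10043

class = fixed-axis compound train [3 meshes; 3 ratios multiply, 3 sense flips]
mesh 1 [18T→22T]: running ratio 9/11, sense −
mesh 2 [89T→77T]: running ratio 801/847, sense +
mesh 3 [35T→83T]: running ratio 4005/10043, sense −
ω_out/ω_in = -4005/10043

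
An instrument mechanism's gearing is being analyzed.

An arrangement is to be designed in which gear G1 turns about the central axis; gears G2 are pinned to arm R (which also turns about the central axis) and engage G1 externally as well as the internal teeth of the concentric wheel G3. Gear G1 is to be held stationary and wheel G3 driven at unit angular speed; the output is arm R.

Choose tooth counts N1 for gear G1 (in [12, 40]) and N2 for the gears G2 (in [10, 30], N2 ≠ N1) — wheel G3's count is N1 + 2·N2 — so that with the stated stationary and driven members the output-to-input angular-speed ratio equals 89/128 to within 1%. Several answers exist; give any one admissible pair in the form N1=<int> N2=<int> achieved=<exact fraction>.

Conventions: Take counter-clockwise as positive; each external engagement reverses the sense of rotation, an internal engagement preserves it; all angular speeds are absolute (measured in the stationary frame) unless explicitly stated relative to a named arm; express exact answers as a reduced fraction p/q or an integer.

N1=39 N2=25 achieved=89/128

class = planetary set [ratio 89/128 wanted; Willis about the carrier]
Willis with ω_sun = 0: ω_arm/ω_ring = N3/(N1+N3); set equal to 89/128  ⇒  N3/N1 = (89/128)/(1 − 89/128) = 89/39
N3 = N1 + 2·N2  ⇒  N2/N1 = (N3/N1 − 1)/2 = (89/39 − 1)/2 = 25/39
smallest multiple with N1 ≥ 12 and N2 ≥ 10: k = 1  ⇒  N1 = 1·39 = 39, N2 = 1·25 = 25 (N1 ≤ 40, N2 ≤ 30, N2 ≠ N1 ✓), N3 = 39 + 2·25 = 89
check: N3/(N1+N3) with N1 = 39, N3 = 89 gives 89/128; |achieved − target| = 0 ≤ 89/12800 ✓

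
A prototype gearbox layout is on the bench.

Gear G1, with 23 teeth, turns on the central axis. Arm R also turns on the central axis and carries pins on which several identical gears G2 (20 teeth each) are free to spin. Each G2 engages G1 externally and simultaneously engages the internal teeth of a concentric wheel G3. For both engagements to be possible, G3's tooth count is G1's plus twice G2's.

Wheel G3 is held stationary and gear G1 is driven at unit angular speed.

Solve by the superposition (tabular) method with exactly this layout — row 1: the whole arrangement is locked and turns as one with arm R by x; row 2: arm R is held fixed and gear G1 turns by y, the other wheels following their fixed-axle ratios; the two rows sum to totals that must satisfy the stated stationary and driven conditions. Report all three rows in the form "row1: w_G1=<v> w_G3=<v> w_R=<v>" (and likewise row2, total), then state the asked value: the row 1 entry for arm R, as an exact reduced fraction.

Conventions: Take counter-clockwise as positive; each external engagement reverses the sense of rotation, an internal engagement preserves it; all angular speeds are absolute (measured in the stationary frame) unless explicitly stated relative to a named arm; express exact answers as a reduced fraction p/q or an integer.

planetary set (23T centre, 20T on arm, 63T internal) — Willis relation
row 1 (train locked, turned with arm): all members turn x
row 2: sun turns y, ring = −(23/63)·y, arm 0
boundary: total ω_ring = x − (23/63)·y = 0 and total ω_sun = x + y = 1  ⇒  y = 63/86, x = 23/86
row 2 ring = −(23/63)·63/86 = -23/86
totals (row 1 + row 2): sun 23/86 + 63/86 = 1, ring 23/86 + (-23/86) = 0, arm 23/86 + 0 = 23/86
asked cell (row1, arm) = 23/86

row1: w_G1=23/86 w_G3=23/86 w_R=23/86
row2: w_G1=63/86 w_G3=-23/86 w_R=0
total: w_G1=1 w_G3=0 w_R=23/86
asked value: 23/86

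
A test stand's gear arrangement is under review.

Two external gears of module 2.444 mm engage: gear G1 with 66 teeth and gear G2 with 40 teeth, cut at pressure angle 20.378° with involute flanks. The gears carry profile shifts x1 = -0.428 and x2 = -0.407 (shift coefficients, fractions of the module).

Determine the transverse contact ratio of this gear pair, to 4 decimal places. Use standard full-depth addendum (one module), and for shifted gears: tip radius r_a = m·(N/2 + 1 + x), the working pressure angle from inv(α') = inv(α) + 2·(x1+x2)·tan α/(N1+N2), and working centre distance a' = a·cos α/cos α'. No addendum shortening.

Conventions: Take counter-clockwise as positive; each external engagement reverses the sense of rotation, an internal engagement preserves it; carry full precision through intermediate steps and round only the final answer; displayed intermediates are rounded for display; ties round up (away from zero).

1.9879

recognized (one external pair, fixed centres): single-mesh tooth geometry, m = 2.444, N1 = 66, N2 = 40
base radii: r_b1 = 75.604456, r_b2 = 45.820882
tip radii: r_a1 = 82.049968, r_a2 = 50.329292
inv(α') = inv(20.378°) + 2·(-0.428-0.407)·tan α/(66+40) = 0.00994421  ⇒  α' = 17.54486°
a' = a·cos α / cos α' = 129.5320·cos 20.378°/cos 17.54486° = 127.349479
action lengths: √(r_a1²−r_b1²) = 31.877319, √(r_a2²−r_b2²) = 20.820287
base pitch p_b = π·m·cos α = 7.197527
CR = (31.877319 + 20.820287 − 127.349479·sin 17.54486°)/7.197527 = 1.987878
contact ratio ≈ 1.9879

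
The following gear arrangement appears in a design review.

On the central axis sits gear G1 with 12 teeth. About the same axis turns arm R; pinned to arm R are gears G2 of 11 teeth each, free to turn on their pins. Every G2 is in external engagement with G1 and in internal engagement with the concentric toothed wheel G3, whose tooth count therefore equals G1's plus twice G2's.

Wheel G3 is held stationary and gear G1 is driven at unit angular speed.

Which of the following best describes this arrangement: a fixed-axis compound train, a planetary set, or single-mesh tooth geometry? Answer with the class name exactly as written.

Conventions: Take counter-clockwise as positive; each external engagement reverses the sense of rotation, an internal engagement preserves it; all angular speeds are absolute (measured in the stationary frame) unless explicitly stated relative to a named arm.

recognized (axles ride arm R): planetary set, 12/11/34 teeth
classification: planetary set

planetary set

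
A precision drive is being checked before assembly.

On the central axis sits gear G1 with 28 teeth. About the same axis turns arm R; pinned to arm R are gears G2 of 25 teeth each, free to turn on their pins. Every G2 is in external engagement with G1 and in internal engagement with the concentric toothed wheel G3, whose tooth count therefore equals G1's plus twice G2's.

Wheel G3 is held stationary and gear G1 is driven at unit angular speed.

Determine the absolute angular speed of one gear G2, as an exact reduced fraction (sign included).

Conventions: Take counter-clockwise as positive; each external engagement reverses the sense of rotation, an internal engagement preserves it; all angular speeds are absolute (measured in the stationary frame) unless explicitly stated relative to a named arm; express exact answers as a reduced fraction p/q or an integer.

topology: planetary set — G1 28T / G2 25T / G3 78T, arm = carrier (Willis)
ring teeth: 28 + 2·25 = 78
28(ω_sun−ω_arm) = −78(ω_ring−ω_arm),  ω_ring = 0, ω_sun = 1
28(1−ω_arm) = −78(0−ω_arm)  ⇒  106·ω_arm = 28  ⇒  ω_arm = 14/53
sun–planet mesh: 28·(1−14/53) = −25·(ω_p−ω_arm)  ⇒  ω_p−ω_arm = -1092/1325
ω_p = 14/53 − 1092/1325 = -14/25
exact speed ratio = -14/25

-14/25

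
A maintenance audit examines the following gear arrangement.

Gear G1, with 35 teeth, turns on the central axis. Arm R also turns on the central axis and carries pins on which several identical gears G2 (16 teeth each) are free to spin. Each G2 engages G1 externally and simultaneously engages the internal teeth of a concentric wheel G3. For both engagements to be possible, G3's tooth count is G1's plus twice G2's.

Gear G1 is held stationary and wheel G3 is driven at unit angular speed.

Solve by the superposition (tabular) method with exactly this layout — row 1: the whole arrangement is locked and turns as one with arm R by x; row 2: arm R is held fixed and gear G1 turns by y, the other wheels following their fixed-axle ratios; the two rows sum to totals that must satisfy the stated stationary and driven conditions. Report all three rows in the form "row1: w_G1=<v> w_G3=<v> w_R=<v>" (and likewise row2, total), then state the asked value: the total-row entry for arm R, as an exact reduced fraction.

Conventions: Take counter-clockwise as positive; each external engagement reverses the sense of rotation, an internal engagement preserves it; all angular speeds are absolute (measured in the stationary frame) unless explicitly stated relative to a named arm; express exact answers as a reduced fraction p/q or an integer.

class = planetary set [G3 = 35+2·16 = 67; Willis about the carrier]
row 1 (train locked, turned with arm): all members turn x
row 2: sun turns y, ring = −(35/67)·y, arm 0
boundary: total ω_sun = x + y = 0 and total ω_ring = x − (35/67)·y = 1  ⇒  y = -67/102, x = 67/102
row 2 ring = −(35/67)·(-67/102) = 35/102
totals (row 1 + row 2): sun 67/102 + (-67/102) = 0, ring 67/102 + 35/102 = 1, arm 67/102 + 0 = 67/102
asked cell (total, arm) = 67/102

row1: w_G1=67/102 w_G3=67/102 w_R=67/102
row2: w_G1=-67/102 w_G3=35/102 w_R=0
total: w_G1=0 w_G3=1 w_R=67/102
asked value: 67/102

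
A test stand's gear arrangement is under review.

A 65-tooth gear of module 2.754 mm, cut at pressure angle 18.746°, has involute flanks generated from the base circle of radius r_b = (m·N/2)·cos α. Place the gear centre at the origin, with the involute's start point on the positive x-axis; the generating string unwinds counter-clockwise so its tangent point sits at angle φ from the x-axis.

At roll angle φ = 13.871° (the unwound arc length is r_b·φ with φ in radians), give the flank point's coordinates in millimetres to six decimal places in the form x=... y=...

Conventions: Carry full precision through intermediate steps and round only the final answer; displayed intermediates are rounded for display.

x=87.204510 y=0.398531

topology: single-mesh involute geometry — m = 2.754, N = 65
pitch radius r_p = m·N/2 = 2.754·65/2 = 89.505000
base radius r_b = r_p·cos α = 89.505000·cos 18.746° = 84.756990
roll angle φ = 13.871° = 0.24209462 rad
x = r_b·(cos φ + φ·sin φ) = 87.204510
y = r_b·(sin φ − φ·cos φ) = 0.398531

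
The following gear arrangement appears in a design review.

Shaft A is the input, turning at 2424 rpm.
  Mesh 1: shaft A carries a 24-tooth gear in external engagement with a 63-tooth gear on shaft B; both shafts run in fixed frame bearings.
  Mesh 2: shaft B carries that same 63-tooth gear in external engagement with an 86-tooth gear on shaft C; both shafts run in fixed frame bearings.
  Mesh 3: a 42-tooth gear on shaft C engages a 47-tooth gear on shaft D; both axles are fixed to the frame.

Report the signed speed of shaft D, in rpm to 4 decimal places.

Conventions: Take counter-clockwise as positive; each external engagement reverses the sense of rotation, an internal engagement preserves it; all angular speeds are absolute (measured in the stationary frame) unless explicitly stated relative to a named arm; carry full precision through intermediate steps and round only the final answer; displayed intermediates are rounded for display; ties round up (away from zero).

class = fixed-axis compound train [3 meshes; 3 ratios multiply, 3 sense flips]
mesh 1 [24T→63T]: ω = 2424.0000×24/63 = 923.4286 rpm, sense flips to −
mesh 2 [63T→86T]: ω = 923.4286×63/86 = 676.4651 rpm, sense flips to +
mesh 3 [42T→47T]: ω = 676.4651×42/47 = 604.5007 rpm, sense flips to −
signed output speed = -604.5007 rpm

-604.5007 rpm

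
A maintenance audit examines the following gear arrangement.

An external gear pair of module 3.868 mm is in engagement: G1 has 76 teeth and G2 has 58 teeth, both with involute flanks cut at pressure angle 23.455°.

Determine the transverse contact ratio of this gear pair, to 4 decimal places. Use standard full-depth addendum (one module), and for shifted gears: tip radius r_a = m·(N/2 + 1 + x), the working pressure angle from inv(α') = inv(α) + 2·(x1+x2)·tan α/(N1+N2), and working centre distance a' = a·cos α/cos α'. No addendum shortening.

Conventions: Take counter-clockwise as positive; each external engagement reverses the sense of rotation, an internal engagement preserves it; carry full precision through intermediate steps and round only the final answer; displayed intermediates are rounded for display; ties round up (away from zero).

recognized (one external pair, fixed centres): single-mesh tooth geometry, m = 3.868, N1 = 76, N2 = 58
base radii: r_b1 = 134.839148, r_b2 = 102.903561
tip radii: r_a1 = 150.852000, r_a2 = 116.040000
no profile shift: α' = α, a' = a
action lengths: √(r_a1²−r_b1²) = 67.636750, √(r_a2²−r_b2²) = 53.629645
base pitch p_b = π·m·cos α = 11.147623
CR = (67.636750 + 53.629645 − 259.156000·sin 23.45500°)/11.147623 = 1.624999
contact ratio ≈ 1.6250

1.6250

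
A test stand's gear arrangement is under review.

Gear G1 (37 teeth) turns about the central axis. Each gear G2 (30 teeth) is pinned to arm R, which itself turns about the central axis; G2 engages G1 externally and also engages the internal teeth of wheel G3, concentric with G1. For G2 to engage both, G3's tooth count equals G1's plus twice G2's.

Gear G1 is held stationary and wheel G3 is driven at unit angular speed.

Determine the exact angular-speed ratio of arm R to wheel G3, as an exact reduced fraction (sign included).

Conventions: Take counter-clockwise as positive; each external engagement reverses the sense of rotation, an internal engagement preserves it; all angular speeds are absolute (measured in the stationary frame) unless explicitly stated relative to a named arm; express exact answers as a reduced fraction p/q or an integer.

recognized (axles ride arm R): planetary set, 37/30/97 teeth
ring teeth: 37 + 2·30 = 97
37(ω_sun−ω_arm) = −97(ω_ring−ω_arm),  ω_sun = 0, ω_ring = 1
37(0−ω_arm) = −97(1−ω_arm)  ⇒  134·ω_arm = 97  ⇒  ω_arm = 97/134
ω_out/ω_in = 97/134

97/134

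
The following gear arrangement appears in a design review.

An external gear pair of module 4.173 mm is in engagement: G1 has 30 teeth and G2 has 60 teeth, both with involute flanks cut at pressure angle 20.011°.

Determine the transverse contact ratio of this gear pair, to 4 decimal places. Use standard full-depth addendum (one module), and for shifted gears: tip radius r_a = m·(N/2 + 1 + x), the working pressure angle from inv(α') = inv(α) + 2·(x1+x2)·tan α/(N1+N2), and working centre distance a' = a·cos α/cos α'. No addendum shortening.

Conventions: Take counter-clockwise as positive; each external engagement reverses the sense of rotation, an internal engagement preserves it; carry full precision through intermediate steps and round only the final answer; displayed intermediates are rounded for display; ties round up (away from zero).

1.7186

single-mesh involute tooth geometry (30T engaging 60T at module 4.173)
base radii: r_b1 = 58.815948, r_b2 = 117.631897
tip radii: r_a1 = 66.768000, r_a2 = 129.363000
no profile shift: α' = α, a' = a
action lengths: √(r_a1²−r_b1²) = 31.601425, √(r_a2²−r_b2²) = 53.828642
base pitch p_b = π·m·cos α = 12.318383
CR = (31.601425 + 53.828642 − 187.785000·sin 20.01100°)/12.318383 = 1.718565
contact ratio ≈ 1.7186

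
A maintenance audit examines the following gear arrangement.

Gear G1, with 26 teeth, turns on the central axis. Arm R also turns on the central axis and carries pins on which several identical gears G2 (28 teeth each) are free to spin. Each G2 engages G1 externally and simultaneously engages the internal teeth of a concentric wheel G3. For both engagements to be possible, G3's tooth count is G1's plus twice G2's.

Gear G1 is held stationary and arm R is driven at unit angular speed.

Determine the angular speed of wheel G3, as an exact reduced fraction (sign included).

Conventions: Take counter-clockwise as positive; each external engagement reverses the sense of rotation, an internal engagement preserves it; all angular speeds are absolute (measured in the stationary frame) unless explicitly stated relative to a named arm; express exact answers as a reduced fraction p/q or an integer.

topology: planetary set — G1 26T / G2 28T / G3 82T, arm = carrier (Willis)
ring teeth: 26 + 2·28 = 82
26(ω_sun−ω_arm) = −82(ω_ring−ω_arm),  ω_sun = 0, ω_arm = 1
ω_ring = 1 − (26/82)(0−1) = 54/41
exact speed ratio = 54/41

54/41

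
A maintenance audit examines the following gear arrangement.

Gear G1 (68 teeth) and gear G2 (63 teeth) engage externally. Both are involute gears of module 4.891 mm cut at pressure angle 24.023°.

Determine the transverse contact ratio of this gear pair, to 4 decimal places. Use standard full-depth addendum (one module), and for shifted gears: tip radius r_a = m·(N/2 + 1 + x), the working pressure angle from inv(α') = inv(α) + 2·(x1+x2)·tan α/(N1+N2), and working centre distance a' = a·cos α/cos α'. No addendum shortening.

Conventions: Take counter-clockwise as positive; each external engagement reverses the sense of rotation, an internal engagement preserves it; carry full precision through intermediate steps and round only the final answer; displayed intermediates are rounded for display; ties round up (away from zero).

recognized (one external pair, fixed centres): single-mesh tooth geometry, m = 4.891, N1 = 68, N2 = 63
base radii: r_b1 = 151.889965, r_b2 = 140.721585
tip radii: r_a1 = 171.185000, r_a2 = 158.957500
no profile shift: α' = α, a' = a
action lengths: √(r_a1²−r_b1²) = 78.954056, √(r_a2²−r_b2²) = 73.925113
base pitch p_b = π·m·cos α = 14.034600
CR = (78.954056 + 73.925113 − 320.360500·sin 24.02300°)/14.034600 = 1.600284
contact ratio ≈ 1.6003

1.6003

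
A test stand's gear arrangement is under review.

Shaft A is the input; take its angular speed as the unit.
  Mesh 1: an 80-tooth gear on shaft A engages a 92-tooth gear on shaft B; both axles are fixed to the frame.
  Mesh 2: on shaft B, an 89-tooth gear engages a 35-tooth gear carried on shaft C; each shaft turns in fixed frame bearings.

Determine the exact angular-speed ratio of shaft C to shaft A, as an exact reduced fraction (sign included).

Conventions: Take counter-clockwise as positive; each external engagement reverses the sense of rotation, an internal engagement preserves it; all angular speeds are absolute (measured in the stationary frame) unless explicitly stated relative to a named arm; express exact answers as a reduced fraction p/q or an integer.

356/161

class = fixed-axis compound train [2 meshes; 2 ratios multiply, 2 sense flips]
mesh 1 [80T→92T]: running ratio 20/23, sense −
mesh 2 [89T→35T]: running ratio 356/161, sense +
ω_out/ω_in = 356/161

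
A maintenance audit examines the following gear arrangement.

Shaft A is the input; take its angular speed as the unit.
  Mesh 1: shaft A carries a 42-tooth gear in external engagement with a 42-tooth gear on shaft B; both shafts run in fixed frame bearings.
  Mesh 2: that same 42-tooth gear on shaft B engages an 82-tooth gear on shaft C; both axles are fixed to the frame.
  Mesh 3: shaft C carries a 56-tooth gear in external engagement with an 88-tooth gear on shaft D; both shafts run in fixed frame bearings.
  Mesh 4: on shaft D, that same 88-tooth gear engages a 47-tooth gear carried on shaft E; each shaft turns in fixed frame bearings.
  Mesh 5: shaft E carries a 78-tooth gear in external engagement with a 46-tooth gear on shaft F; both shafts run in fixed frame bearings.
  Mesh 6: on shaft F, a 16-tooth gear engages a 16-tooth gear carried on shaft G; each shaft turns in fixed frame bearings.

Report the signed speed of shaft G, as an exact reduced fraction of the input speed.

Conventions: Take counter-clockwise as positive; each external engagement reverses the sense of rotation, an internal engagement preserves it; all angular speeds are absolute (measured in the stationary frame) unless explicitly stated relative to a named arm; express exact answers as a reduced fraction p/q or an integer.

45864/44321

6-mesh fixed-axis compound train (all bearings frame-fixed)
mesh 1 [42T→42T]: |ω|/ω_in = 1×42/42 = 1, sense flips to −
mesh 2 [42T→82T]: |ω|/ω_in = 1×42/82 = 21/41, sense flips to +
mesh 3 [56T→88T]: |ω|/ω_in = (21/41)×56/88 = 147/451, sense flips to −
mesh 4 [88T→47T]: |ω|/ω_in = (147/451)×88/47 = 1176/1927, sense flips to +
mesh 5 [78T→46T]: |ω|/ω_in = (1176/1927)×78/46 = 45864/44321, sense flips to −
mesh 6 [16T→16T]: |ω|/ω_in = (45864/44321)×16/16 = 45864/44321, sense flips to +
signed output speed (× input speed) = 45864/44321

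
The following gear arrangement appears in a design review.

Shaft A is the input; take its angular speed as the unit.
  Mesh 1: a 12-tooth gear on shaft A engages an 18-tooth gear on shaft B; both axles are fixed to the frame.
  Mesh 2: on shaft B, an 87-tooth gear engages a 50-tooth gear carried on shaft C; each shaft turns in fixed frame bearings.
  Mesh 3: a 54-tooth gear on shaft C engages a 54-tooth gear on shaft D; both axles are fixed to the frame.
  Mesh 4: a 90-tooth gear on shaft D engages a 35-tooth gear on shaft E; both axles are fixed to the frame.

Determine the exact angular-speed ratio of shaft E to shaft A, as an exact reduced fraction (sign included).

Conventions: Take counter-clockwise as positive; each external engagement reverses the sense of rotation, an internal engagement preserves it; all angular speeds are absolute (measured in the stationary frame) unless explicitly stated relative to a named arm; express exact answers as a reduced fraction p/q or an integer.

522/175

class = fixed-axis compound train [4 meshes; 4 ratios multiply, 4 sense flips]
mesh 1 [12T→18T]: running ratio 2/3, sense −
mesh 2 [87T→50T]: running ratio 29/25, sense +
mesh 3 [54T→54T]: running ratio 29/25, sense −
mesh 4 [90T→35T]: running ratio 522/175, sense +
ω_out/ω_in = 522/175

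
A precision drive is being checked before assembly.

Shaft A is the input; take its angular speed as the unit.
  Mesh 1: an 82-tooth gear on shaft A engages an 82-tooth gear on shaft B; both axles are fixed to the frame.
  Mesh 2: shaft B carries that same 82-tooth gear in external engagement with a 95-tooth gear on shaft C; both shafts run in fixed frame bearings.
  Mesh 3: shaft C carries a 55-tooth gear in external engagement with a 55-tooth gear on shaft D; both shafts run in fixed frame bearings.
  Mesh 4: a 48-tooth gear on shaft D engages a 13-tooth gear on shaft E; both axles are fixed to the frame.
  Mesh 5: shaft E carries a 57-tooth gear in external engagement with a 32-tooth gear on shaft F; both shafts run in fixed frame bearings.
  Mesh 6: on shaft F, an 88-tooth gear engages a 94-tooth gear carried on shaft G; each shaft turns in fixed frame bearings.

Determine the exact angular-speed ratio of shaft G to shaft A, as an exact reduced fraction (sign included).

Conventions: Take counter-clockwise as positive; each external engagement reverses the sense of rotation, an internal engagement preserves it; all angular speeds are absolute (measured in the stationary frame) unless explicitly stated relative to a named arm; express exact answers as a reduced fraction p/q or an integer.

class = fixed-axis compound train [6 meshes; 6 ratios multiply, 6 sense flips]
mesh 1 [82T→82T]: running ratio 1, sense −
mesh 2 [82T→95T]: running ratio 82/95, sense +
mesh 3 [55T→55T]: running ratio 82/95, sense −
mesh 4 [48T→13T]: running ratio 3936/1235, sense +
mesh 5 [57T→32T]: running ratio 369/65, sense −
mesh 6 [88T→94T]: running ratio 16236/3055, sense +
ω_out/ω_in = 16236/3055

16236/3055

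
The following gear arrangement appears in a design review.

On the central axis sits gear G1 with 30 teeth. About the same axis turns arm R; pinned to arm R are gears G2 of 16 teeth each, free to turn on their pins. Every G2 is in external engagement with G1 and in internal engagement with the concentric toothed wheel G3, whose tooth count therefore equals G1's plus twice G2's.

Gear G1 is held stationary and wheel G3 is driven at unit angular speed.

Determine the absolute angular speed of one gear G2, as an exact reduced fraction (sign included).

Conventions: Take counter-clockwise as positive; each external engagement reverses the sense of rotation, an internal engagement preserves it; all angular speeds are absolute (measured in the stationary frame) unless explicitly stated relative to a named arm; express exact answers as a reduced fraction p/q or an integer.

31/16

topology: planetary set — G1 30T / G2 16T / G3 62T, arm = carrier (Willis)
ring teeth: 30 + 2·16 = 62
30(ω_sun−ω_arm) = −62(ω_ring−ω_arm),  ω_sun = 0, ω_ring = 1
30(0−ω_arm) = −62(1−ω_arm)  ⇒  92·ω_arm = 62  ⇒  ω_arm = 31/46
sun–planet mesh: 30·(0−31/46) = −16·(ω_p−ω_arm)  ⇒  ω_p−ω_arm = 465/368
ω_p = 31/46 + 465/368 = 31/16
exact speed ratio = 31/16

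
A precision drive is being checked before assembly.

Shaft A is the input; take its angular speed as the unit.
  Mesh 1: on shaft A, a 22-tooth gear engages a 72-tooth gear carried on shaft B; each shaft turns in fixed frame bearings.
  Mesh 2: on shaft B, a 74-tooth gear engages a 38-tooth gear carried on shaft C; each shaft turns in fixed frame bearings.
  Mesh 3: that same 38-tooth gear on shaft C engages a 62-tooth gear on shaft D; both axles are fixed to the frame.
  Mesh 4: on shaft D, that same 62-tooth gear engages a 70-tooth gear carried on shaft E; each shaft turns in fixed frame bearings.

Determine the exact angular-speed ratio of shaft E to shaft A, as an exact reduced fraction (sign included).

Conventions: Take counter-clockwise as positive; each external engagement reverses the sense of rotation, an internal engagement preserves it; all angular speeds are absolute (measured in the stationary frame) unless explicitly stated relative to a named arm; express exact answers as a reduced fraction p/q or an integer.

407/1260

class = fixed-axis compound train [4 meshes; 4 ratios multiply, 4 sense flips]
mesh 1 [22T→72T]: running ratio 11/36, sense −
mesh 2 [74T→38T]: running ratio 407/684, sense +
mesh 3 [38T→62T]: running ratio 407/1116, sense −
mesh 4 [62T→70T]: running ratio 407/1260, sense +
ω_out/ω_in = 407/1260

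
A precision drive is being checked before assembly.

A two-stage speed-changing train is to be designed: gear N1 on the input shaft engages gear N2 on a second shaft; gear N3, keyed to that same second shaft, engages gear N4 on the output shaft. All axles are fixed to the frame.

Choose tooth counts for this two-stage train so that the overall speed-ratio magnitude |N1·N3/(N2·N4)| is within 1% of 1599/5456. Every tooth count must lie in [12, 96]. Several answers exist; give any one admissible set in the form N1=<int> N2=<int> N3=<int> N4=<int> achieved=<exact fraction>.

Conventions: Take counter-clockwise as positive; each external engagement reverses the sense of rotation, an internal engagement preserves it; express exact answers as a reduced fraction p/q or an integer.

topology: fixed-axis compound train — 2 stages, target 1599/5456
target = 1599/5456 in lowest terms: an exact hit needs N1·N3 = k·1599 and N2·N4 = k·5456 for one integer k, every count in [12, 96]; additionally prefer no 1:1 stage (N1 ≠ N2, N3 ≠ N4)
k = 1: N1·N3 = 1599 = 39·41, N2·N4 = 5456 = 62·88
achieved = 39·41/(62·88) = 1599/5456; |achieved − target| = 0 ≤ 1599/545600 ✓

N1=39 N2=62 N3=41 N4=88 achieved=1599/5456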